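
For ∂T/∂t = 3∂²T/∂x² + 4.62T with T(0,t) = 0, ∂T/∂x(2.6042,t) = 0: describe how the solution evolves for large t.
T grows unboundedly. Reaction dominates diffusion (r=4.62 > κπ²/(4L²)≈1.09); solution grows exponentially.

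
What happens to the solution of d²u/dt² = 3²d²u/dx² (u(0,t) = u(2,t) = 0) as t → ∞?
u oscillates (no decay). Energy is conserved; the solution oscillates indefinitely as standing waves.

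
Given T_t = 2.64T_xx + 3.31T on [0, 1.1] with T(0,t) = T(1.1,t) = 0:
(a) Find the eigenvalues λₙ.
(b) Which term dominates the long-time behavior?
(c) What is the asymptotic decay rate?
Eigenvalues: λₙ = 2.64n²π²/1.1² - 3.31.
First three modes:
  n=1: λ₁ = 2.64π²/1.1² - 3.31 ≈ 18.224
  n=2: λ₂ = 10.56π²/1.1² - 3.31 ≈ 82.825
  n=3: λ₃ = 23.76π²/1.1² - 3.31 ≈ 190.493
Since 2.64π²/1.1² ≈ 21.534 > 3.31, all λₙ > 0.
The n=1 mode decays slowest → dominates as t → ∞.
Asymptotic: T ~ c₁ sin(πx/1.1) e^{-λ₁t} with decay rate λ₁ ≈ 18.224.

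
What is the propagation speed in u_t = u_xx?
Infinite. The heat equation is parabolic, not hyperbolic, so disturbances propagate instantly.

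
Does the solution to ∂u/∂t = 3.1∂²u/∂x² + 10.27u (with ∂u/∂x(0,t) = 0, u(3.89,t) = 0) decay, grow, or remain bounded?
u grows unboundedly. Reaction dominates diffusion (r=10.27 > κπ²/(4L²)≈0.51); solution grows exponentially.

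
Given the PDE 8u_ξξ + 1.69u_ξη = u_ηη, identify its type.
Rewriting in standard form: 8u_ξξ + 1.69u_ξη - u_ηη = 0. The second-order coefficients are A = 8, B = 1.69, C = -1. Since B² - 4AC = 34.8561 > 0, this is a hyperbolic PDE.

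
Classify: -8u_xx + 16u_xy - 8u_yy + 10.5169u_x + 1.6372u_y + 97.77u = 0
Parabolic (discriminant = 0).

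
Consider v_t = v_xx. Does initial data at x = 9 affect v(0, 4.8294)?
Yes, for any finite x. The heat equation has infinite propagation speed, so all initial data affects all points at any t > 0.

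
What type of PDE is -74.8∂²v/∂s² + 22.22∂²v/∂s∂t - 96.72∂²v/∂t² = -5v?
Rewriting in standard form: -74.8∂²v/∂s² + 22.22∂²v/∂s∂t - 96.72∂²v/∂t² + 5v = 0. With A = -74.8, B = 22.22, C = -96.72, the discriminant is -28444.8956. This is an elliptic PDE.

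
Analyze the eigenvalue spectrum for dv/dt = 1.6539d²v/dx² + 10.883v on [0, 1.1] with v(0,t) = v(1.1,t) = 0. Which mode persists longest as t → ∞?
Eigenvalues: λₙ = 1.6539n²π²/1.1² - 10.883.
First three modes:
  n=1: λ₁ = 1.6539π²/1.1² - 10.883 ≈ 2.607
  n=2: λ₂ = 6.6156π²/1.1² - 10.883 ≈ 43.078
  n=3: λ₃ = 14.8851π²/1.1² - 10.883 ≈ 110.53
Since 1.6539π²/1.1² ≈ 13.49 > 10.883, all λₙ > 0.
The n=1 mode decays slowest → dominates as t → ∞.
Asymptotic: v ~ c₁ sin(πx/1.1) e^{-λ₁t} with decay rate λ₁ ≈ 2.607.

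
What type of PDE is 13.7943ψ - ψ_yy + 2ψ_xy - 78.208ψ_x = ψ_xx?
Rewriting in standard form: -ψ_xx + 2ψ_xy - ψ_yy - 78.208ψ_x + 13.7943ψ = 0. With A = -1, B = 2, C = -1, the discriminant is 0. This is a parabolic PDE.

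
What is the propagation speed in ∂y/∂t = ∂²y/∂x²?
Infinite. The heat equation is parabolic, not hyperbolic, so disturbances propagate instantly.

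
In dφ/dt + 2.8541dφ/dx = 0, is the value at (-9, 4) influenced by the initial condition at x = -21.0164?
No. Only data at x = -20.4164 affects (-9, 4). Advection has one-way propagation along characteristics.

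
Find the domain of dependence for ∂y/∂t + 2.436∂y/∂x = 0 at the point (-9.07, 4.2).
A single point: x = -19.3012. The characteristic through (-9.07, 4.2) is x - 2.436t = const, so x = -9.07 - 2.436·4.2 = -19.3012.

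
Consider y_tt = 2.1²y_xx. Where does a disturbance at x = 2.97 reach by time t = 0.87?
Domain of influence: [1.143, 4.797]. Data at x = 2.97 spreads outward at speed 2.1.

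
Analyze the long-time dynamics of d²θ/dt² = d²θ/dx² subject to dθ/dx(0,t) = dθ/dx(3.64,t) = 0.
Long-time behavior: θ oscillates about a mean that drifts linearly in t (generically unbounded; no decay). There is no damping, so the nonconstant modes persist as standing waves (energy conserved, no decay). But with Neumann conditions at both ends the constant mode has eigenvalue 0: the spatial mean M(t) of θ satisfies M'' = 0, so M(t) = M(0) + M'(0)·t. Unless the initial velocity has zero mean (∫θ_t(x,0)dx = 0), the solution grows linearly in t (unbounded, though not exponentially); if it does have zero mean, the solution stays bounded and simply oscillates.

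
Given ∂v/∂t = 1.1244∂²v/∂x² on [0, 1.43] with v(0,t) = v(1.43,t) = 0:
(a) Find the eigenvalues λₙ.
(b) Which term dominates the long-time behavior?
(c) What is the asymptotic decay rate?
Eigenvalues: λₙ = 1.1244n²π²/1.43².
First three modes:
  n=1: λ₁ = 1.1244π²/1.43² ≈ 5.427
  n=2: λ₂ = 4.4976π²/1.43² ≈ 21.707 (4× faster decay)
  n=3: λ₃ = 10.1196π²/1.43² ≈ 48.842 (9× faster decay)
As t → ∞, higher modes decay exponentially faster. The n=1 mode dominates: v ~ c₁ sin(πx/1.43) e^{-λ₁t}.
Decay rate: λ₁ = 1.1244π²/1.43² ≈ 5.427.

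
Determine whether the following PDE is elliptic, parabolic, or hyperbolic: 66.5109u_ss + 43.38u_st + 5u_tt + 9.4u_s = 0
Coefficients: A = 66.5109, B = 43.38, C = 5. B² - 4AC = 551.6064, which is positive, so the equation is hyperbolic.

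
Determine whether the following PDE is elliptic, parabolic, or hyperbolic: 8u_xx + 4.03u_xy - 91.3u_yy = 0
Coefficients: A = 8, B = 4.03, C = -91.3. B² - 4AC = 2937.8409, which is positive, so the equation is hyperbolic.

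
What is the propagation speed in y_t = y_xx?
Infinite. The heat equation is parabolic, not hyperbolic, so disturbances propagate instantly.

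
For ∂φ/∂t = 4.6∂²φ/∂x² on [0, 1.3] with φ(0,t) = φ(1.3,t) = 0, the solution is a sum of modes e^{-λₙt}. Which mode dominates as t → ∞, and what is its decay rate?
Eigenvalues: λₙ = 4.6n²π²/1.3².
First three modes:
  n=1: λ₁ = 4.6π²/1.3² ≈ 26.864
  n=2: λ₂ = 18.4π²/1.3² ≈ 107.456 (4× faster decay)
  n=3: λ₃ = 41.4π²/1.3² ≈ 241.776 (9× faster decay)
As t → ∞, higher modes decay exponentially faster. The n=1 mode dominates: φ ~ c₁ sin(πx/1.3) e^{-λ₁t}.
Decay rate: λ₁ = 4.6π²/1.3² ≈ 26.864.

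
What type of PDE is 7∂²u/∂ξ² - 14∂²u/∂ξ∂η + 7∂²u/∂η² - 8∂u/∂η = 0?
With A = 7, B = -14, C = 7, the discriminant is 0. This is a parabolic PDE.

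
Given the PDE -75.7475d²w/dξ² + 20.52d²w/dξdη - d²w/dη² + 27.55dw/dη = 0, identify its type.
The second-order coefficients are A = -75.7475, B = 20.52, C = -1. Since B² - 4AC = 118.0804 > 0, this is a hyperbolic PDE.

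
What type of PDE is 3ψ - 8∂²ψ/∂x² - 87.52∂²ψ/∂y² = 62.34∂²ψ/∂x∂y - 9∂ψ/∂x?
Rewriting in standard form: -8∂²ψ/∂x² - 62.34∂²ψ/∂x∂y - 87.52∂²ψ/∂y² + 9∂ψ/∂x + 3ψ = 0. With A = -8, B = -62.34, C = -87.52, the discriminant is 1085.6356. This is a hyperbolic PDE.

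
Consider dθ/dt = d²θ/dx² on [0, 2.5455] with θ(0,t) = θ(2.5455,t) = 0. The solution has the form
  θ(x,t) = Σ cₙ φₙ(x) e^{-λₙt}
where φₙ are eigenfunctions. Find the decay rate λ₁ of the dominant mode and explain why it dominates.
Eigenvalues: λₙ = n²π²/2.5455².
First three modes:
  n=1: λ₁ = π²/2.5455² ≈ 1.523
  n=2: λ₂ = 4π²/2.5455² ≈ 6.093 (4× faster decay)
  n=3: λ₃ = 9π²/2.5455² ≈ 13.709 (9× faster decay)
As t → ∞, higher modes decay exponentially faster. The n=1 mode dominates: θ ~ c₁ sin(πx/2.5455) e^{-λ₁t}.
Decay rate: λ₁ = π²/2.5455² ≈ 1.523.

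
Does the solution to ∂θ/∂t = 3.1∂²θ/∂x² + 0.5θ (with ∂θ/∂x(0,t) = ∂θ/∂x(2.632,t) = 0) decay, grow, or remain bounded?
θ grows unboundedly. With Neumann BCs the constant mode has diffusion eigenvalue 0, so any r > 0 makes it grow like e^(0.5t); solution grows exponentially.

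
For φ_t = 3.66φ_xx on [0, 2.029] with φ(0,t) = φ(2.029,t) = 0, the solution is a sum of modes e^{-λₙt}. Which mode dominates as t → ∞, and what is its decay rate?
Eigenvalues: λₙ = 3.66n²π²/2.029².
First three modes:
  n=1: λ₁ = 3.66π²/2.029² ≈ 8.774
  n=2: λ₂ = 14.64π²/2.029² ≈ 35.098 (4× faster decay)
  n=3: λ₃ = 32.94π²/2.029² ≈ 78.969 (9× faster decay)
As t → ∞, higher modes decay exponentially faster. The n=1 mode dominates: φ ~ c₁ sin(πx/2.029) e^{-λ₁t}.
Decay rate: λ₁ = 3.66π²/2.029² ≈ 8.774.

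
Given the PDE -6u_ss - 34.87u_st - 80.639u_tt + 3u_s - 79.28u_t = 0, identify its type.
The second-order coefficients are A = -6, B = -34.87, C = -80.639. Since B² - 4AC = -719.4191 < 0, this is an elliptic PDE.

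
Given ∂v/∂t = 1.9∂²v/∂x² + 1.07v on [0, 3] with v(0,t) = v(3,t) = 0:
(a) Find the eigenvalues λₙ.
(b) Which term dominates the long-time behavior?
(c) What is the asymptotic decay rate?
Eigenvalues: λₙ = 1.9n²π²/3² - 1.07.
First three modes:
  n=1: λ₁ = 1.9π²/3² - 1.07 ≈ 1.014
  n=2: λ₂ = 7.6π²/3² - 1.07 ≈ 7.264
  n=3: λ₃ = 17.1π²/3² - 1.07 ≈ 17.682
Since 1.9π²/3² ≈ 2.084 > 1.07, all λₙ > 0.
The n=1 mode decays slowest → dominates as t → ∞.
Asymptotic: v ~ c₁ sin(πx/3) e^{-λ₁t} with decay rate λ₁ ≈ 1.014.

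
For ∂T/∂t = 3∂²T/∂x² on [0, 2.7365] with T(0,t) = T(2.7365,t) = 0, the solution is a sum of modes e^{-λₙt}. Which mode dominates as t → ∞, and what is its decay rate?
Eigenvalues: λₙ = 3n²π²/2.7365².
First three modes:
  n=1: λ₁ = 3π²/2.7365² ≈ 3.954
  n=2: λ₂ = 12π²/2.7365² ≈ 15.816 (4× faster decay)
  n=3: λ₃ = 27π²/2.7365² ≈ 35.585 (9× faster decay)
As t → ∞, higher modes decay exponentially faster. The n=1 mode dominates: T ~ c₁ sin(πx/2.7365) e^{-λ₁t}.
Decay rate: λ₁ = 3π²/2.7365² ≈ 3.954.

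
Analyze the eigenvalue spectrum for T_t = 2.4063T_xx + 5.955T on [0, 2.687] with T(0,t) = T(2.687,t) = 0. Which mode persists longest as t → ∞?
Eigenvalues: λₙ = 2.4063n²π²/2.687² - 5.955.
First three modes:
  n=1: λ₁ = 2.4063π²/2.687² - 5.955 ≈ -2.666
  n=2: λ₂ = 9.6252π²/2.687² - 5.955 ≈ 7.203
  n=3: λ₃ = 21.6567π²/2.687² - 5.955 ≈ 23.649
Since 2.4063π²/2.687² ≈ 3.289 < 5.955, λ₁ < 0.
The n=1 mode grows fastest (−λₙ is largest for n=1) → dominates.
Asymptotic: T ~ c₁ sin(πx/2.687) e^{2.666t} (exponential growth at rate −λ₁ ≈ 2.666).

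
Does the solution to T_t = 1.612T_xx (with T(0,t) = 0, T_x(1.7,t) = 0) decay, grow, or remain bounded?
T → 0. Heat escapes through the Dirichlet boundary.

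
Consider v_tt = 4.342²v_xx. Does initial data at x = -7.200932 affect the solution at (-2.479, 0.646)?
No. The domain of dependence is [-5.283932, 0.325932], and -7.200932 is outside this interval.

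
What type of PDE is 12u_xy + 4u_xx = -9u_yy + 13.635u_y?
Rewriting in standard form: 4u_xx + 12u_xy + 9u_yy - 13.635u_y = 0. With A = 4, B = 12, C = 9, the discriminant is 0. This is a parabolic PDE.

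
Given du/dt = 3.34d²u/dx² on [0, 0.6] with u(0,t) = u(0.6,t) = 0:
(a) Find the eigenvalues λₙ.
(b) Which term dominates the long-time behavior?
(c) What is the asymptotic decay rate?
Eigenvalues: λₙ = 3.34n²π²/0.6².
First three modes:
  n=1: λ₁ = 3.34π²/0.6² ≈ 91.568
  n=2: λ₂ = 13.36π²/0.6² ≈ 366.272 (4× faster decay)
  n=3: λ₃ = 30.06π²/0.6² ≈ 824.112 (9× faster decay)
As t → ∞, higher modes decay exponentially faster. The n=1 mode dominates: u ~ c₁ sin(πx/0.6) e^{-λ₁t}.
Decay rate: λ₁ = 3.34π²/0.6² ≈ 91.568.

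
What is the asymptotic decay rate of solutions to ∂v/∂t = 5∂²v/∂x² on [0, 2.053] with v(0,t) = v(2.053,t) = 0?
Eigenvalues: λₙ = 5n²π²/2.053².
First three modes:
  n=1: λ₁ = 5π²/2.053² ≈ 11.708
  n=2: λ₂ = 20π²/2.053² ≈ 46.833 (4× faster decay)
  n=3: λ₃ = 45π²/2.053² ≈ 105.374 (9× faster decay)
As t → ∞, higher modes decay exponentially faster. The n=1 mode dominates: v ~ c₁ sin(πx/2.053) e^{-λ₁t}.
Decay rate: λ₁ = 5π²/2.053² ≈ 11.708.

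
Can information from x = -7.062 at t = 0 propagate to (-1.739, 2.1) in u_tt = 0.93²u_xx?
No. The domain of dependence is [-3.692, 0.214], and -7.062 is outside this interval.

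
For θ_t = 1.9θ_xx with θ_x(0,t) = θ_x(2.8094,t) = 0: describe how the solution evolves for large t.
θ → constant (steady state). Heat is conserved (no flux at boundaries); solution approaches the spatial average.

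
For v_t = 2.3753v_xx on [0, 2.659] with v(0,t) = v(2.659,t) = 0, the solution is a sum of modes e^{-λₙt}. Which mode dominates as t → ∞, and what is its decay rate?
Eigenvalues: λₙ = 2.3753n²π²/2.659².
First three modes:
  n=1: λ₁ = 2.3753π²/2.659² ≈ 3.316
  n=2: λ₂ = 9.5012π²/2.659² ≈ 13.263 (4× faster decay)
  n=3: λ₃ = 21.3777π²/2.659² ≈ 29.842 (9× faster decay)
As t → ∞, higher modes decay exponentially faster. The n=1 mode dominates: v ~ c₁ sin(πx/2.659) e^{-λ₁t}.
Decay rate: λ₁ = 2.3753π²/2.659² ≈ 3.316.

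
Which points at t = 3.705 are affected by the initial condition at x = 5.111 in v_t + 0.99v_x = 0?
At x = 8.77895. The characteristic carries data from (5.111, 0) to (8.77895, 3.705).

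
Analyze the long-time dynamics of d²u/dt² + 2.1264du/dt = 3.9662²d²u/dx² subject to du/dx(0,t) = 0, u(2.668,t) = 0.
Long-time behavior: u → 0. Damping (γ=2.1264) dissipates energy; oscillations decay exponentially.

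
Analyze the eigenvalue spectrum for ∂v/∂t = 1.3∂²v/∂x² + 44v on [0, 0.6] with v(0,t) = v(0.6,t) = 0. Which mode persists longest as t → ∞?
Eigenvalues: λₙ = 1.3n²π²/0.6² - 44.
First three modes:
  n=1: λ₁ = 1.3π²/0.6² - 44 ≈ -8.36
  n=2: λ₂ = 5.2π²/0.6² - 44 ≈ 98.561
  n=3: λ₃ = 11.7π²/0.6² - 44 ≈ 276.762
Since 1.3π²/0.6² ≈ 35.64 < 44, λ₁ < 0.
The n=1 mode grows fastest (−λₙ is largest for n=1) → dominates.
Asymptotic: v ~ c₁ sin(πx/0.6) e^{8.36t} (exponential growth at rate −λ₁ ≈ 8.36).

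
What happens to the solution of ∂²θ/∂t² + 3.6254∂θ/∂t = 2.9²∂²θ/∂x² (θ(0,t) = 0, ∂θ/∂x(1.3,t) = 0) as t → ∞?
θ → 0. Damping (γ=3.6254) dissipates energy; oscillations decay exponentially.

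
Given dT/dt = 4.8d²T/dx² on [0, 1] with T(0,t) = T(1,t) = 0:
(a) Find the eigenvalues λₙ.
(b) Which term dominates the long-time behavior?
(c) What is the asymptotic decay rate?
Eigenvalues: λₙ = 4.8n²π².
First three modes:
  n=1: λ₁ = 4.8π² ≈ 47.374
  n=2: λ₂ = 19.2π² ≈ 189.496 (4× faster decay)
  n=3: λ₃ = 43.2π² ≈ 426.367 (9× faster decay)
As t → ∞, higher modes decay exponentially faster. The n=1 mode dominates: T ~ c₁ sin(πx) e^{-λ₁t}.
Decay rate: λ₁ = 4.8π² ≈ 47.374.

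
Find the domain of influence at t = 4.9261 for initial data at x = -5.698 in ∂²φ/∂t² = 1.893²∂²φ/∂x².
Domain of influence: [-15.0231073, 3.6271073]. Data at x = -5.698 spreads outward at speed 1.893.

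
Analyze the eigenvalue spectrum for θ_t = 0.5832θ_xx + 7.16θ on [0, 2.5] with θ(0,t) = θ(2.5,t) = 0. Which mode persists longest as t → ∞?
Eigenvalues: λₙ = 0.5832n²π²/2.5² - 7.16.
First three modes:
  n=1: λ₁ = 0.5832π²/2.5² - 7.16 ≈ -6.239
  n=2: λ₂ = 2.3328π²/2.5² - 7.16 ≈ -3.476
  n=3: λ₃ = 5.2488π²/2.5² - 7.16 ≈ 1.129
Since 0.5832π²/2.5² ≈ 0.921 < 7.16, λ₁ < 0.
The n=1 mode grows fastest (−λₙ is largest for n=1) → dominates.
Asymptotic: θ ~ c₁ sin(πx/2.5) e^{6.239t} (exponential growth at rate −λ₁ ≈ 6.239).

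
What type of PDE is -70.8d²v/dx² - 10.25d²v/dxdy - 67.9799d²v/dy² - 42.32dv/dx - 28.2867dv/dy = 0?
With A = -70.8, B = -10.25, C = -67.9799, the discriminant is -19146.84518. This is an elliptic PDE.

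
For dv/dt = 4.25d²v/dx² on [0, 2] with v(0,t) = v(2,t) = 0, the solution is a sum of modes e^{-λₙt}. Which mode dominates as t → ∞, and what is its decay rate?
Eigenvalues: λₙ = 4.25n²π²/2².
First three modes:
  n=1: λ₁ = 4.25π²/2² ≈ 10.486
  n=2: λ₂ = 17π²/2² ≈ 41.946 (4× faster decay)
  n=3: λ₃ = 38.25π²/2² ≈ 94.378 (9× faster decay)
As t → ∞, higher modes decay exponentially faster. The n=1 mode dominates: v ~ c₁ sin(πx/2) e^{-λ₁t}.
Decay rate: λ₁ = 4.25π²/2² ≈ 10.486.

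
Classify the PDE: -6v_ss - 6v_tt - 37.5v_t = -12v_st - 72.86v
Rewriting in standard form: -6v_ss + 12v_st - 6v_tt - 37.5v_t + 72.86v = 0. A = -6, B = 12, C = -6. Discriminant B² - 4AC = 0. Since 0 = 0, parabolic.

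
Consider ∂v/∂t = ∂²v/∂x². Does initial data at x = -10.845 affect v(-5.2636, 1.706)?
Yes, for any finite x. The heat equation has infinite propagation speed, so all initial data affects all points at any t > 0.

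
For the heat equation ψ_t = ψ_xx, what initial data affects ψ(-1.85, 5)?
The entire real line. The heat equation has infinite propagation speed: any initial disturbance instantly affects all points (though exponentially small far away).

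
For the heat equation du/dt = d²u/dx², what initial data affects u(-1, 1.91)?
The entire real line. The heat equation has infinite propagation speed: any initial disturbance instantly affects all points (though exponentially small far away).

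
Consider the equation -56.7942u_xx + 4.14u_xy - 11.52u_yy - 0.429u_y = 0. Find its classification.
Elliptic. (A = -56.7942, B = 4.14, C = -11.52 gives B² - 4AC = -2599.937136.)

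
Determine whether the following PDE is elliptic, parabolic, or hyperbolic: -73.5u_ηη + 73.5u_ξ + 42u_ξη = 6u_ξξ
Rewriting in standard form: -6u_ξξ + 42u_ξη - 73.5u_ηη + 73.5u_ξ = 0. Coefficients: A = -6, B = 42, C = -73.5. B² - 4AC = 0, which is zero, so the equation is parabolic.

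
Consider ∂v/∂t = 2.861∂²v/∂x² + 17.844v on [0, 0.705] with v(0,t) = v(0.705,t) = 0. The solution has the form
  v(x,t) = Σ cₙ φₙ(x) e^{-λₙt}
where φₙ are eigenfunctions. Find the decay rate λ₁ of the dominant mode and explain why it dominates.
Eigenvalues: λₙ = 2.861n²π²/0.705² - 17.844.
First three modes:
  n=1: λ₁ = 2.861π²/0.705² - 17.844 ≈ 38.968
  n=2: λ₂ = 11.444π²/0.705² - 17.844 ≈ 209.404
  n=3: λ₃ = 25.749π²/0.705² - 17.844 ≈ 493.463
Since 2.861π²/0.705² ≈ 56.812 > 17.844, all λₙ > 0.
The n=1 mode decays slowest → dominates as t → ∞.
Asymptotic: v ~ c₁ sin(πx/0.705) e^{-λ₁t} with decay rate λ₁ ≈ 38.968.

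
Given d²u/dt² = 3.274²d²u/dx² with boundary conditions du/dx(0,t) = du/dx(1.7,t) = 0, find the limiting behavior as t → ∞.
u oscillates about a mean that drifts linearly in t (generically unbounded; no decay). There is no damping, so the nonconstant modes persist as standing waves (energy conserved, no decay). But with Neumann conditions at both ends the constant mode has eigenvalue 0: the spatial mean M(t) of u satisfies M'' = 0, so M(t) = M(0) + M'(0)·t. Unless the initial velocity has zero mean (∫u_t(x,0)dx = 0), the solution grows linearly in t (unbounded, though not exponentially); if it does have zero mean, the solution stays bounded and simply oscillates.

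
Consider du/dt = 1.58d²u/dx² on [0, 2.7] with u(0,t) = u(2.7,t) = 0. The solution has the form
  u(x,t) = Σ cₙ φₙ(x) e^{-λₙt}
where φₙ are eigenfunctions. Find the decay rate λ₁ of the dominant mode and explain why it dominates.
Eigenvalues: λₙ = 1.58n²π²/2.7².
First three modes:
  n=1: λ₁ = 1.58π²/2.7² ≈ 2.139
  n=2: λ₂ = 6.32π²/2.7² ≈ 8.556 (4× faster decay)
  n=3: λ₃ = 14.22π²/2.7² ≈ 19.252 (9× faster decay)
As t → ∞, higher modes decay exponentially faster. The n=1 mode dominates: u ~ c₁ sin(πx/2.7) e^{-λ₁t}.
Decay rate: λ₁ = 1.58π²/2.7² ≈ 2.139.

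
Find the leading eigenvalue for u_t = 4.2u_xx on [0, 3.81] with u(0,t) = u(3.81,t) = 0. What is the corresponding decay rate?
Eigenvalues: λₙ = 4.2n²π²/3.81².
First three modes:
  n=1: λ₁ = 4.2π²/3.81² ≈ 2.856
  n=2: λ₂ = 16.8π²/3.81² ≈ 11.422 (4× faster decay)
  n=3: λ₃ = 37.8π²/3.81² ≈ 25.701 (9× faster decay)
As t → ∞, higher modes decay exponentially faster. The n=1 mode dominates: u ~ c₁ sin(πx/3.81) e^{-λ₁t}.
Decay rate: λ₁ = 4.2π²/3.81² ≈ 2.856.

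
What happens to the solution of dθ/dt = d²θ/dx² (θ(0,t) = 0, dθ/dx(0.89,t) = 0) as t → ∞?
θ → 0. Heat escapes through the Dirichlet boundary.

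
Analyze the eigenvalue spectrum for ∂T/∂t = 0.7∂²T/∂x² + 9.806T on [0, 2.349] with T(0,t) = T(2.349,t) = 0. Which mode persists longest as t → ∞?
Eigenvalues: λₙ = 0.7n²π²/2.349² - 9.806.
First three modes:
  n=1: λ₁ = 0.7π²/2.349² - 9.806 ≈ -8.554
  n=2: λ₂ = 2.8π²/2.349² - 9.806 ≈ -4.798
  n=3: λ₃ = 6.3π²/2.349² - 9.806 ≈ 1.463
Since 0.7π²/2.349² ≈ 1.252 < 9.806, λ₁ < 0.
The n=1 mode grows fastest (−λₙ is largest for n=1) → dominates.
Asymptotic: T ~ c₁ sin(πx/2.349) e^{8.554t} (exponential growth at rate −λ₁ ≈ 8.554).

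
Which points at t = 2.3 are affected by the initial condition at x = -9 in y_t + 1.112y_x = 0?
At x = -6.4424. The characteristic carries data from (-9, 0) to (-6.4424, 2.3).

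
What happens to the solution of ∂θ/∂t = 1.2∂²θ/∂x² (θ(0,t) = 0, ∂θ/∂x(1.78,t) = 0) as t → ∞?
θ → 0. Heat escapes through the Dirichlet boundary.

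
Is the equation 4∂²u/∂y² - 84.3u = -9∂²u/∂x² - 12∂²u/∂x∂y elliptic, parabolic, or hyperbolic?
Rewriting in standard form: 9∂²u/∂x² + 12∂²u/∂x∂y + 4∂²u/∂y² - 84.3u = 0. Computing B² - 4AC with A = 9, B = 12, C = 4: discriminant = 0 (zero). Answer: parabolic.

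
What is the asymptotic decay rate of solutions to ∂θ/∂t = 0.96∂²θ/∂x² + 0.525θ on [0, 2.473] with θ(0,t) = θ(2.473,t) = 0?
Eigenvalues: λₙ = 0.96n²π²/2.473² - 0.525.
First three modes:
  n=1: λ₁ = 0.96π²/2.473² - 0.525 ≈ 1.024
  n=2: λ₂ = 3.84π²/2.473² - 0.525 ≈ 5.672
  n=3: λ₃ = 8.64π²/2.473² - 0.525 ≈ 13.418
Since 0.96π²/2.473² ≈ 1.549 > 0.525, all λₙ > 0.
The n=1 mode decays slowest → dominates as t → ∞.
Asymptotic: θ ~ c₁ sin(πx/2.473) e^{-λ₁t} with decay rate λ₁ ≈ 1.024.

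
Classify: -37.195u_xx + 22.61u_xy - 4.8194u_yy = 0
Elliptic (discriminant = -205.818232).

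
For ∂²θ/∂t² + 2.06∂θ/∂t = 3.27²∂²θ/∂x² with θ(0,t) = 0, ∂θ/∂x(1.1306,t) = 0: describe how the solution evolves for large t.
θ → 0. Damping (γ=2.06) dissipates energy; oscillations decay exponentially.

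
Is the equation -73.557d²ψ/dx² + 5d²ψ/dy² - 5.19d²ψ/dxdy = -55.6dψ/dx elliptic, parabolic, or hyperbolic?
Rewriting in standard form: -73.557d²ψ/dx² - 5.19d²ψ/dxdy + 5d²ψ/dy² + 55.6dψ/dx = 0. Computing B² - 4AC with A = -73.557, B = -5.19, C = 5: discriminant = 1498.0761 (positive). Answer: hyperbolic.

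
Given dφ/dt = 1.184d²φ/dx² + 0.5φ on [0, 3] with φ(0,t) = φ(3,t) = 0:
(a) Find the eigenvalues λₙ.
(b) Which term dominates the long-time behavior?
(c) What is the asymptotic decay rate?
Eigenvalues: λₙ = 1.184n²π²/3² - 0.5.
First three modes:
  n=1: λ₁ = 1.184π²/3² - 0.5 ≈ 0.798
  n=2: λ₂ = 4.736π²/3² - 0.5 ≈ 4.694
  n=3: λ₃ = 10.656π²/3² - 0.5 ≈ 11.186
Since 1.184π²/3² ≈ 1.298 > 0.5, all λₙ > 0.
The n=1 mode decays slowest → dominates as t → ∞.
Asymptotic: φ ~ c₁ sin(πx/3) e^{-λ₁t} with decay rate λ₁ ≈ 0.798.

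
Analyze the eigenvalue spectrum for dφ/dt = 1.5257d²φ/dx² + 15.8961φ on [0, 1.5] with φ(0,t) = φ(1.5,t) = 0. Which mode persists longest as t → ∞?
Eigenvalues: λₙ = 1.5257n²π²/1.5² - 15.8961.
First three modes:
  n=1: λ₁ = 1.5257π²/1.5² - 15.8961 ≈ -9.204
  n=2: λ₂ = 6.1028π²/1.5² - 15.8961 ≈ 10.874
  n=3: λ₃ = 13.7313π²/1.5² - 15.8961 ≈ 44.336
Since 1.5257π²/1.5² ≈ 6.692 < 15.8961, λ₁ < 0.
The n=1 mode grows fastest (−λₙ is largest for n=1) → dominates.
Asymptotic: φ ~ c₁ sin(πx/1.5) e^{9.204t} (exponential growth at rate −λ₁ ≈ 9.204).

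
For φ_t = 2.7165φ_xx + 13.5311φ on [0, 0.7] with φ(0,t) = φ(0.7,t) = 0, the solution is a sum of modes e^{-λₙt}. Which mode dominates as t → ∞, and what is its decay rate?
Eigenvalues: λₙ = 2.7165n²π²/0.7² - 13.5311.
First three modes:
  n=1: λ₁ = 2.7165π²/0.7² - 13.5311 ≈ 41.185
  n=2: λ₂ = 10.866π²/0.7² - 13.5311 ≈ 205.332
  n=3: λ₃ = 24.4485π²/0.7² - 13.5311 ≈ 478.912
Since 2.7165π²/0.7² ≈ 54.716 > 13.5311, all λₙ > 0.
The n=1 mode decays slowest → dominates as t → ∞.
Asymptotic: φ ~ c₁ sin(πx/0.7) e^{-λ₁t} with decay rate λ₁ ≈ 41.185.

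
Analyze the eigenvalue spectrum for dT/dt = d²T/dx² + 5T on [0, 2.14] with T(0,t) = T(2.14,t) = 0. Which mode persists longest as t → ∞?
Eigenvalues: λₙ = n²π²/2.14² - 5.
First three modes:
  n=1: λ₁ = π²/2.14² - 5 ≈ -2.845
  n=2: λ₂ = 4π²/2.14² - 5 ≈ 3.62
  n=3: λ₃ = 9π²/2.14² - 5 ≈ 14.396
Since π²/2.14² ≈ 2.155 < 5, λ₁ < 0.
The n=1 mode grows fastest (−λₙ is largest for n=1) → dominates.
Asymptotic: T ~ c₁ sin(πx/2.14) e^{2.845t} (exponential growth at rate −λ₁ ≈ 2.845).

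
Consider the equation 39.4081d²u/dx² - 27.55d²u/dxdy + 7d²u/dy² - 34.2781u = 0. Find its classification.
Elliptic. (A = 39.4081, B = -27.55, C = 7 gives B² - 4AC = -344.4243.)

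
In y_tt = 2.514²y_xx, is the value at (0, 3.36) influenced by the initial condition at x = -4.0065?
Yes. The domain of dependence is [-8.44704, 8.44704], and -4.0065 ∈ [-8.44704, 8.44704].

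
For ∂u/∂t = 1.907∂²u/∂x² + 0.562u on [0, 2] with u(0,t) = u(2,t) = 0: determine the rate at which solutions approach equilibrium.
Eigenvalues: λₙ = 1.907n²π²/2² - 0.562.
First three modes:
  n=1: λ₁ = 1.907π²/2² - 0.562 ≈ 4.143
  n=2: λ₂ = 7.628π²/2² - 0.562 ≈ 18.259
  n=3: λ₃ = 17.163π²/2² - 0.562 ≈ 41.786
Since 1.907π²/2² ≈ 4.705 > 0.562, all λₙ > 0.
The n=1 mode decays slowest → dominates as t → ∞.
Asymptotic: u ~ c₁ sin(πx/2) e^{-λ₁t} with decay rate λ₁ ≈ 4.143.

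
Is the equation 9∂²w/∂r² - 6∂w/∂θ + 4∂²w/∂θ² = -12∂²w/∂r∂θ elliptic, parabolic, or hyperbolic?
Rewriting in standard form: 9∂²w/∂r² + 12∂²w/∂r∂θ + 4∂²w/∂θ² - 6∂w/∂θ = 0. Computing B² - 4AC with A = 9, B = 12, C = 4: discriminant = 0 (zero). Answer: parabolic.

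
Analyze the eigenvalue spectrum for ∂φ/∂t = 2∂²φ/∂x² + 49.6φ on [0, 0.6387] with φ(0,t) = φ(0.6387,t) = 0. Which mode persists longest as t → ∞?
Eigenvalues: λₙ = 2n²π²/0.6387² - 49.6.
First three modes:
  n=1: λ₁ = 2π²/0.6387² - 49.6 ≈ -1.212
  n=2: λ₂ = 8π²/0.6387² - 49.6 ≈ 143.951
  n=3: λ₃ = 18π²/0.6387² - 49.6 ≈ 385.89
Since 2π²/0.6387² ≈ 48.388 < 49.6, λ₁ < 0.
The n=1 mode grows fastest (−λₙ is largest for n=1) → dominates.
Asymptotic: φ ~ c₁ sin(πx/0.6387) e^{1.212t} (exponential growth at rate −λ₁ ≈ 1.212).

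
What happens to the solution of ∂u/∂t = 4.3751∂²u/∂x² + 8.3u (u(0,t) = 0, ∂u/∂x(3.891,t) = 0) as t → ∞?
u grows unboundedly. Reaction dominates diffusion (r=8.3 > κπ²/(4L²)≈0.71); solution grows exponentially.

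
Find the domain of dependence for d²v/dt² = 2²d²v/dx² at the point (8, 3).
Domain of dependence: [2, 14]. Signals travel at speed 2, so data within |x - 8| ≤ 2·3 = 6 can reach the point.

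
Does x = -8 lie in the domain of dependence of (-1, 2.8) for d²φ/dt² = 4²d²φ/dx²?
Yes. The domain of dependence is [-12.2, 10.2], and -8 ∈ [-12.2, 10.2].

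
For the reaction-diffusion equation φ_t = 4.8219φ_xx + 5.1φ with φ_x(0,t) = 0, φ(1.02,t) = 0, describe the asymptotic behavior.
φ → 0. Diffusion dominates reaction (r=5.1 < κπ²/(4L²)≈11.44); solution decays.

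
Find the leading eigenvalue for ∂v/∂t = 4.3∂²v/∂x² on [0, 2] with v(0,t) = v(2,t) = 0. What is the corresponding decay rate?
Eigenvalues: λₙ = 4.3n²π²/2².
First three modes:
  n=1: λ₁ = 4.3π²/2² ≈ 10.61
  n=2: λ₂ = 17.2π²/2² ≈ 42.439 (4× faster decay)
  n=3: λ₃ = 38.7π²/2² ≈ 95.488 (9× faster decay)
As t → ∞, higher modes decay exponentially faster. The n=1 mode dominates: v ~ c₁ sin(πx/2) e^{-λ₁t}.
Decay rate: λ₁ = 4.3π²/2² ≈ 10.61.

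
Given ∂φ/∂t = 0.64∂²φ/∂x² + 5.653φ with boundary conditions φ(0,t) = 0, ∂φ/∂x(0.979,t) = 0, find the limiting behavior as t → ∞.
φ grows unboundedly. Reaction dominates diffusion (r=5.653 > κπ²/(4L²)≈1.65); solution grows exponentially.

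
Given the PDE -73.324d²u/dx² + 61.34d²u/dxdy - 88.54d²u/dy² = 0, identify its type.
The second-order coefficients are A = -73.324, B = 61.34, C = -88.54. Since B² - 4AC = -22205.83224 < 0, this is an elliptic PDE.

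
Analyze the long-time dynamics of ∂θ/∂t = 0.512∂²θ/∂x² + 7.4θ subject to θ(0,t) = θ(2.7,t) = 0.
Long-time behavior: θ grows unboundedly. Reaction dominates diffusion (r=7.4 > κπ²/L²≈0.69); solution grows exponentially.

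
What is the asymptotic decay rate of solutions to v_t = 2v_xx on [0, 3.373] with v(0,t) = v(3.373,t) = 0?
Eigenvalues: λₙ = 2n²π²/3.373².
First three modes:
  n=1: λ₁ = 2π²/3.373² ≈ 1.735
  n=2: λ₂ = 8π²/3.373² ≈ 6.94 (4× faster decay)
  n=3: λ₃ = 18π²/3.373² ≈ 15.615 (9× faster decay)
As t → ∞, higher modes decay exponentially faster. The n=1 mode dominates: v ~ c₁ sin(πx/3.373) e^{-λ₁t}.
Decay rate: λ₁ = 2π²/3.373² ≈ 1.735.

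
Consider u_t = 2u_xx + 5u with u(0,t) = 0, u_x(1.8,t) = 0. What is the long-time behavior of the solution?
As t → ∞, u grows unboundedly. Reaction dominates diffusion (r=5 > κπ²/(4L²)≈1.52); solution grows exponentially.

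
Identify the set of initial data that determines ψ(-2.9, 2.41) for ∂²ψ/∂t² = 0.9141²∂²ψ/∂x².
Domain of dependence: [-5.102981, -0.697019]. Signals travel at speed 0.9141, so data within |x - -2.9| ≤ 0.9141·2.41 = 2.202981 can reach the point.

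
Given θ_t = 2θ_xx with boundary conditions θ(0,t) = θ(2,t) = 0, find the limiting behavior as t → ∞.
θ → 0. Heat diffuses out through both boundaries.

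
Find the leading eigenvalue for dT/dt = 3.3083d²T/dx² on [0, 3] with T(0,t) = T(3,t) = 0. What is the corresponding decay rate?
Eigenvalues: λₙ = 3.3083n²π²/3².
First three modes:
  n=1: λ₁ = 3.3083π²/3² ≈ 3.628
  n=2: λ₂ = 13.2332π²/3² ≈ 14.512 (4× faster decay)
  n=3: λ₃ = 29.7747π²/3² ≈ 32.652 (9× faster decay)
As t → ∞, higher modes decay exponentially faster. The n=1 mode dominates: T ~ c₁ sin(πx/3) e^{-λ₁t}.
Decay rate: λ₁ = 3.3083π²/3² ≈ 3.628.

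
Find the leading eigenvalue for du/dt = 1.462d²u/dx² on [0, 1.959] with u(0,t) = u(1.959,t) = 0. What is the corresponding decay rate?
Eigenvalues: λₙ = 1.462n²π²/1.959².
First three modes:
  n=1: λ₁ = 1.462π²/1.959² ≈ 3.76
  n=2: λ₂ = 5.848π²/1.959² ≈ 15.04 (4× faster decay)
  n=3: λ₃ = 13.158π²/1.959² ≈ 33.839 (9× faster decay)
As t → ∞, higher modes decay exponentially faster. The n=1 mode dominates: u ~ c₁ sin(πx/1.959) e^{-λ₁t}.
Decay rate: λ₁ = 1.462π²/1.959² ≈ 3.76.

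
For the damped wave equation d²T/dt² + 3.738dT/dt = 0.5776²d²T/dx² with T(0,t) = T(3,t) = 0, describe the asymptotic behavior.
T → 0. Damping (γ=3.738) dissipates energy; oscillations decay exponentially.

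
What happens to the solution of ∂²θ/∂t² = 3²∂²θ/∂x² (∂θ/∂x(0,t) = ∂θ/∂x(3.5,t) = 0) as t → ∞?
θ oscillates about a mean that drifts linearly in t (generically unbounded; no decay). There is no damping, so the nonconstant modes persist as standing waves (energy conserved, no decay). But with Neumann conditions at both ends the constant mode has eigenvalue 0: the spatial mean M(t) of θ satisfies M'' = 0, so M(t) = M(0) + M'(0)·t. Unless the initial velocity has zero mean (∫θ_t(x,0)dx = 0), the solution grows linearly in t (unbounded, though not exponentially); if it does have zero mean, the solution stays bounded and simply oscillates.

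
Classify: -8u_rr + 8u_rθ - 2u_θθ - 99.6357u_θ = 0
Parabolic (discriminant = 0).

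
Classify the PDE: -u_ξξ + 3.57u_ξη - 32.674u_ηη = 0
A = -1, B = 3.57, C = -32.674. Discriminant B² - 4AC = -117.9511. Since -117.9511 < 0, elliptic.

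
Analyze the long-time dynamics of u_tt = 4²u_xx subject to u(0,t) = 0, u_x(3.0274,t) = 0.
Long-time behavior: u oscillates (no decay). Energy is conserved; the solution oscillates indefinitely as standing waves.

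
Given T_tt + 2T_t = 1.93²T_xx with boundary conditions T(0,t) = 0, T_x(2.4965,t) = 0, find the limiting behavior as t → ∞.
T → 0. Damping (γ=2) dissipates energy; oscillations decay exponentially.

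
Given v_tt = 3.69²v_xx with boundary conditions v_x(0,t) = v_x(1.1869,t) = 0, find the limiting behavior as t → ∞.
v oscillates about a mean that drifts linearly in t (generically unbounded; no decay). There is no damping, so the nonconstant modes persist as standing waves (energy conserved, no decay). But with Neumann conditions at both ends the constant mode has eigenvalue 0: the spatial mean M(t) of v satisfies M'' = 0, so M(t) = M(0) + M'(0)·t. Unless the initial velocity has zero mean (∫v_t(x,0)dx = 0), the solution grows linearly in t (unbounded, though not exponentially); if it does have zero mean, the solution stays bounded and simply oscillates.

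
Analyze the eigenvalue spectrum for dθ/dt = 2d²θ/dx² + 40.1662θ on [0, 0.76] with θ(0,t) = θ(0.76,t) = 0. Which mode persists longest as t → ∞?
Eigenvalues: λₙ = 2n²π²/0.76² - 40.1662.
First three modes:
  n=1: λ₁ = 2π²/0.76² - 40.1662 ≈ -5.992
  n=2: λ₂ = 8π²/0.76² - 40.1662 ≈ 96.532
  n=3: λ₃ = 18π²/0.76² - 40.1662 ≈ 267.405
Since 2π²/0.76² ≈ 34.175 < 40.1662, λ₁ < 0.
The n=1 mode grows fastest (−λₙ is largest for n=1) → dominates.
Asymptotic: θ ~ c₁ sin(πx/0.76) e^{5.992t} (exponential growth at rate −λ₁ ≈ 5.992).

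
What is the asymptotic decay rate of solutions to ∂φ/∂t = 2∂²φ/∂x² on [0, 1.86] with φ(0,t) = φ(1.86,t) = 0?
Eigenvalues: λₙ = 2n²π²/1.86².
First three modes:
  n=1: λ₁ = 2π²/1.86² ≈ 5.706
  n=2: λ₂ = 8π²/1.86² ≈ 22.823 (4× faster decay)
  n=3: λ₃ = 18π²/1.86² ≈ 51.351 (9× faster decay)
As t → ∞, higher modes decay exponentially faster. The n=1 mode dominates: φ ~ c₁ sin(πx/1.86) e^{-λ₁t}.
Decay rate: λ₁ = 2π²/1.86² ≈ 5.706.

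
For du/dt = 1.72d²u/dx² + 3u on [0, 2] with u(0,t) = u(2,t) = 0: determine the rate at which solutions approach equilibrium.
Eigenvalues: λₙ = 1.72n²π²/2² - 3.
First three modes:
  n=1: λ₁ = 1.72π²/2² - 3 ≈ 1.244
  n=2: λ₂ = 6.88π²/2² - 3 ≈ 13.976
  n=3: λ₃ = 15.48π²/2² - 3 ≈ 35.195
Since 1.72π²/2² ≈ 4.244 > 3, all λₙ > 0.
The n=1 mode decays slowest → dominates as t → ∞.
Asymptotic: u ~ c₁ sin(πx/2) e^{-λ₁t} with decay rate λ₁ ≈ 1.244.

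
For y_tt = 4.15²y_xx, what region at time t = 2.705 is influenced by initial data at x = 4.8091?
Domain of influence: [-6.41665, 16.03485]. Data at x = 4.8091 spreads outward at speed 4.15.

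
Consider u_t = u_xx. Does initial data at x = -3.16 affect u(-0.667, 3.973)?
Yes, for any finite x. The heat equation has infinite propagation speed, so all initial data affects all points at any t > 0.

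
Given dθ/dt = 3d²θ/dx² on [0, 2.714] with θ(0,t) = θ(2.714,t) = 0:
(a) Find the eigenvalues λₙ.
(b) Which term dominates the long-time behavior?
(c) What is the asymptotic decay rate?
Eigenvalues: λₙ = 3n²π²/2.714².
First three modes:
  n=1: λ₁ = 3π²/2.714² ≈ 4.02
  n=2: λ₂ = 12π²/2.714² ≈ 16.079 (4× faster decay)
  n=3: λ₃ = 27π²/2.714² ≈ 36.178 (9× faster decay)
As t → ∞, higher modes decay exponentially faster. The n=1 mode dominates: θ ~ c₁ sin(πx/2.714) e^{-λ₁t}.
Decay rate: λ₁ = 3π²/2.714² ≈ 4.02.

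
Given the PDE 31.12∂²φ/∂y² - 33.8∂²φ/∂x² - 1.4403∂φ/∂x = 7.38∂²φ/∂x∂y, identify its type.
Rewriting in standard form: -33.8∂²φ/∂x² - 7.38∂²φ/∂x∂y + 31.12∂²φ/∂y² - 1.4403∂φ/∂x = 0. The second-order coefficients are A = -33.8, B = -7.38, C = 31.12. Since B² - 4AC = 4261.8884 > 0, this is a hyperbolic PDE.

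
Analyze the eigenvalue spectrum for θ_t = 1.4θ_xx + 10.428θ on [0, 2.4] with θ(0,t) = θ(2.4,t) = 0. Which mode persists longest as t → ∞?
Eigenvalues: λₙ = 1.4n²π²/2.4² - 10.428.
First three modes:
  n=1: λ₁ = 1.4π²/2.4² - 10.428 ≈ -8.029
  n=2: λ₂ = 5.6π²/2.4² - 10.428 ≈ -0.833
  n=3: λ₃ = 12.6π²/2.4² - 10.428 ≈ 11.162
Since 1.4π²/2.4² ≈ 2.399 < 10.428, λ₁ < 0.
The n=1 mode grows fastest (−λₙ is largest for n=1) → dominates.
Asymptotic: θ ~ c₁ sin(πx/2.4) e^{8.029t} (exponential growth at rate −λ₁ ≈ 8.029).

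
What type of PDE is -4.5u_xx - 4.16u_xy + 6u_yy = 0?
With A = -4.5, B = -4.16, C = 6, the discriminant is 125.3056. This is a hyperbolic PDE.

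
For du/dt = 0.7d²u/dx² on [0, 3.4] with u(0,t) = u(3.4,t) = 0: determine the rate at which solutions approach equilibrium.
Eigenvalues: λₙ = 0.7n²π²/3.4².
First three modes:
  n=1: λ₁ = 0.7π²/3.4² ≈ 0.598
  n=2: λ₂ = 2.8π²/3.4² ≈ 2.391 (4× faster decay)
  n=3: λ₃ = 6.3π²/3.4² ≈ 5.379 (9× faster decay)
As t → ∞, higher modes decay exponentially faster. The n=1 mode dominates: u ~ c₁ sin(πx/3.4) e^{-λ₁t}.
Decay rate: λ₁ = 0.7π²/3.4² ≈ 0.598.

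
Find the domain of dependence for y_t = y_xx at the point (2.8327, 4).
The entire real line. The heat equation has infinite propagation speed: any initial disturbance instantly affects all points (though exponentially small far away).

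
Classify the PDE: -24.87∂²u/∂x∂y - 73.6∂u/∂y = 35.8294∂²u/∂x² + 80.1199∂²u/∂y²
Rewriting in standard form: -35.8294∂²u/∂x² - 24.87∂²u/∂x∂y - 80.1199∂²u/∂y² - 73.6∂u/∂y = 0. A = -35.8294, B = -24.87, C = -80.1199. Discriminant B² - 4AC = -10864.07488024. Since -10864.07488024 < 0, elliptic.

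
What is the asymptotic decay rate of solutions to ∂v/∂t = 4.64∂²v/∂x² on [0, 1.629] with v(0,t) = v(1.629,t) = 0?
Eigenvalues: λₙ = 4.64n²π²/1.629².
First three modes:
  n=1: λ₁ = 4.64π²/1.629² ≈ 17.257
  n=2: λ₂ = 18.56π²/1.629² ≈ 69.03 (4× faster decay)
  n=3: λ₃ = 41.76π²/1.629² ≈ 155.317 (9× faster decay)
As t → ∞, higher modes decay exponentially faster. The n=1 mode dominates: v ~ c₁ sin(πx/1.629) e^{-λ₁t}.
Decay rate: λ₁ = 4.64π²/1.629² ≈ 17.257.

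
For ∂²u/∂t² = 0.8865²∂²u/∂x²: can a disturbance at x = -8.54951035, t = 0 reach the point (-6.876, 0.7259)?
No. The domain of dependence is [-7.51951035, -6.23248965], and -8.54951035 is outside this interval.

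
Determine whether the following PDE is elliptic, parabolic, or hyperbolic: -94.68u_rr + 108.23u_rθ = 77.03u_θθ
Rewriting in standard form: -94.68u_rr + 108.23u_rθ - 77.03u_θθ = 0. Coefficients: A = -94.68, B = 108.23, C = -77.03. B² - 4AC = -17459.0687, which is negative, so the equation is elliptic.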